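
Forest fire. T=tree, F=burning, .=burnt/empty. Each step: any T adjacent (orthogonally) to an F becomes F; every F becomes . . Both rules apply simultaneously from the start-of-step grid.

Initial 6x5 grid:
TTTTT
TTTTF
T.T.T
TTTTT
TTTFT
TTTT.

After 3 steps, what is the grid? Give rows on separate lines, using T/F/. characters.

Step 1: 7 trees catch fire, 2 burn out
  TTTTF
  TTTF.
  T.T.F
  TTTFT
  TTF.F
  TTTF.
Step 2: 6 trees catch fire, 7 burn out
  TTTF.
  TTF..
  T.T..
  TTF.F
  TF...
  TTF..
Step 3: 6 trees catch fire, 6 burn out
  TTF..
  TF...
  T.F..
  TF...
  F....
  TF...

TTF..
TF...
T.F..
TF...
F....
TF...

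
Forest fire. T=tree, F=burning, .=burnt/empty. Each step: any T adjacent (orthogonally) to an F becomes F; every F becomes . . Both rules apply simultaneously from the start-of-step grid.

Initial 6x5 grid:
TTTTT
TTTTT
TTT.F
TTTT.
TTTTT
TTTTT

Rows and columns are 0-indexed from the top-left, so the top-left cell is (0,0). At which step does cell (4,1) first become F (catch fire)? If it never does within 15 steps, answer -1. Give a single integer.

Step 1: cell (4,1)='T' (+1 fires, +1 burnt)
Step 2: cell (4,1)='T' (+2 fires, +1 burnt)
Step 3: cell (4,1)='T' (+2 fires, +2 burnt)
Step 4: cell (4,1)='T' (+3 fires, +2 burnt)
Step 5: cell (4,1)='T' (+4 fires, +3 burnt)
Step 6: cell (4,1)='T' (+5 fires, +4 burnt)
Step 7: cell (4,1)='F' (+4 fires, +5 burnt)
  -> target ignites at step 7
Step 8: cell (4,1)='.' (+4 fires, +4 burnt)
Step 9: cell (4,1)='.' (+2 fires, +4 burnt)
Step 10: cell (4,1)='.' (+0 fires, +2 burnt)
  fire out at step 10

7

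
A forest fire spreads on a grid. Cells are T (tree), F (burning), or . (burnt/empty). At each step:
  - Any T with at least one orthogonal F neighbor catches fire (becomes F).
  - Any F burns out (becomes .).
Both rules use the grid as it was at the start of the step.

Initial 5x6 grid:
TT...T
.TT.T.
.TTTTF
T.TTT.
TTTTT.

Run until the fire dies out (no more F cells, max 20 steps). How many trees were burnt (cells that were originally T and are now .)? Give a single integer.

Step 1: +1 fires, +1 burnt (F count now 1)
Step 2: +3 fires, +1 burnt (F count now 3)
Step 3: +3 fires, +3 burnt (F count now 3)
Step 4: +4 fires, +3 burnt (F count now 4)
Step 5: +2 fires, +4 burnt (F count now 2)
Step 6: +2 fires, +2 burnt (F count now 2)
Step 7: +2 fires, +2 burnt (F count now 2)
Step 8: +1 fires, +2 burnt (F count now 1)
Step 9: +0 fires, +1 burnt (F count now 0)
Fire out after step 9
Initially T: 19, now '.': 29
Total burnt (originally-T cells now '.'): 18

Answer: 18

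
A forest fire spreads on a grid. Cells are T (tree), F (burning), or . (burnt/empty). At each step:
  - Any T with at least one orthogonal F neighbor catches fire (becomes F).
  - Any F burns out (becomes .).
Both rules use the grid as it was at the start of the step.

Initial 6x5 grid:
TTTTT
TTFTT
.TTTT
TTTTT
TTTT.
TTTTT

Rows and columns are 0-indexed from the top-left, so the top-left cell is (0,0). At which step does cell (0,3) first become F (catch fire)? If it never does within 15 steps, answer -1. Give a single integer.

Step 1: cell (0,3)='T' (+4 fires, +1 burnt)
Step 2: cell (0,3)='F' (+7 fires, +4 burnt)
  -> target ignites at step 2
Step 3: cell (0,3)='.' (+6 fires, +7 burnt)
Step 4: cell (0,3)='.' (+5 fires, +6 burnt)
Step 5: cell (0,3)='.' (+3 fires, +5 burnt)
Step 6: cell (0,3)='.' (+2 fires, +3 burnt)
Step 7: cell (0,3)='.' (+0 fires, +2 burnt)
  fire out at step 7

2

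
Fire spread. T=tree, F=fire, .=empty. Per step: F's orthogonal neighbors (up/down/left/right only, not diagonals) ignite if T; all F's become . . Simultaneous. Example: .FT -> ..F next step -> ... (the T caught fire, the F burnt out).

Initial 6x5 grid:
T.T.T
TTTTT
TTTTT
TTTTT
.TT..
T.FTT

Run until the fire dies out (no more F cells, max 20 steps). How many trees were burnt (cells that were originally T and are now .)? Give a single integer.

Step 1: +2 fires, +1 burnt (F count now 2)
Step 2: +3 fires, +2 burnt (F count now 3)
Step 3: +3 fires, +3 burnt (F count now 3)
Step 4: +5 fires, +3 burnt (F count now 5)
Step 5: +5 fires, +5 burnt (F count now 5)
Step 6: +2 fires, +5 burnt (F count now 2)
Step 7: +2 fires, +2 burnt (F count now 2)
Step 8: +0 fires, +2 burnt (F count now 0)
Fire out after step 8
Initially T: 23, now '.': 29
Total burnt (originally-T cells now '.'): 22

Answer: 22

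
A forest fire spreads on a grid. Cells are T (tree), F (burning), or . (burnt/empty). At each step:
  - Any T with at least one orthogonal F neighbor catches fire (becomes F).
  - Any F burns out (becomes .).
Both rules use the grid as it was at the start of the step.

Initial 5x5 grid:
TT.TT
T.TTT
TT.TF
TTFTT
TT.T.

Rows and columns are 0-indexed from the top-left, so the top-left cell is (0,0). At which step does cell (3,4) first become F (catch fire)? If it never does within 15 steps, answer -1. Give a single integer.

Step 1: cell (3,4)='F' (+5 fires, +2 burnt)
  -> target ignites at step 1
Step 2: cell (3,4)='.' (+6 fires, +5 burnt)
Step 3: cell (3,4)='.' (+4 fires, +6 burnt)
Step 4: cell (3,4)='.' (+1 fires, +4 burnt)
Step 5: cell (3,4)='.' (+1 fires, +1 burnt)
Step 6: cell (3,4)='.' (+1 fires, +1 burnt)
Step 7: cell (3,4)='.' (+0 fires, +1 burnt)
  fire out at step 7

1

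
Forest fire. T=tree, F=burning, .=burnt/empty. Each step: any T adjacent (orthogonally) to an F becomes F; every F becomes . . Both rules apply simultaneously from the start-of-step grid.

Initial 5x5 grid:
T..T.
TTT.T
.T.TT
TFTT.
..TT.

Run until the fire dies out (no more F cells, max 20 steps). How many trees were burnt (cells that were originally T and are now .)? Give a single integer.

Step 1: +3 fires, +1 burnt (F count now 3)
Step 2: +3 fires, +3 burnt (F count now 3)
Step 3: +4 fires, +3 burnt (F count now 4)
Step 4: +2 fires, +4 burnt (F count now 2)
Step 5: +1 fires, +2 burnt (F count now 1)
Step 6: +0 fires, +1 burnt (F count now 0)
Fire out after step 6
Initially T: 14, now '.': 24
Total burnt (originally-T cells now '.'): 13

Answer: 13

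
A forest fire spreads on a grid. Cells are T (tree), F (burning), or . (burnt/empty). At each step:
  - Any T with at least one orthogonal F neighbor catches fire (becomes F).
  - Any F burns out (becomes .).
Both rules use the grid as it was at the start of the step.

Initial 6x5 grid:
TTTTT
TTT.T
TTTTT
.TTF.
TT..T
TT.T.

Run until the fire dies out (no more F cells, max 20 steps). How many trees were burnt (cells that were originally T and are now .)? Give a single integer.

Step 1: +2 fires, +1 burnt (F count now 2)
Step 2: +3 fires, +2 burnt (F count now 3)
Step 3: +4 fires, +3 burnt (F count now 4)
Step 4: +6 fires, +4 burnt (F count now 6)
Step 5: +4 fires, +6 burnt (F count now 4)
Step 6: +1 fires, +4 burnt (F count now 1)
Step 7: +0 fires, +1 burnt (F count now 0)
Fire out after step 7
Initially T: 22, now '.': 28
Total burnt (originally-T cells now '.'): 20

Answer: 20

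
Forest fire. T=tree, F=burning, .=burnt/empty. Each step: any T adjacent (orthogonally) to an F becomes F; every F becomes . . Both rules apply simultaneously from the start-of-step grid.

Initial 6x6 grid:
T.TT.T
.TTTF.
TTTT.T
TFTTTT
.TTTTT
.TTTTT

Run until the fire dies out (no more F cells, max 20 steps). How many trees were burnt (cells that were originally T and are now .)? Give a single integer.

Step 1: +5 fires, +2 burnt (F count now 5)
Step 2: +9 fires, +5 burnt (F count now 9)
Step 3: +4 fires, +9 burnt (F count now 4)
Step 4: +3 fires, +4 burnt (F count now 3)
Step 5: +3 fires, +3 burnt (F count now 3)
Step 6: +1 fires, +3 burnt (F count now 1)
Step 7: +0 fires, +1 burnt (F count now 0)
Fire out after step 7
Initially T: 27, now '.': 34
Total burnt (originally-T cells now '.'): 25

Answer: 25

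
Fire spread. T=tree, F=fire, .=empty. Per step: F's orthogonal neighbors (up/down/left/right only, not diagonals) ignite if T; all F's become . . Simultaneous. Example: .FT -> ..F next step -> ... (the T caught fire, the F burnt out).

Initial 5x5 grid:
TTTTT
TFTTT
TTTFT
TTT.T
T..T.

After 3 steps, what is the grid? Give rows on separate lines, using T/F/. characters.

Step 1: 7 trees catch fire, 2 burn out
  TFTTT
  F.FFT
  TFF.F
  TTT.T
  T..T.
Step 2: 8 trees catch fire, 7 burn out
  F.FFT
  ....F
  F....
  TFF.F
  T..T.
Step 3: 2 trees catch fire, 8 burn out
  ....F
  .....
  .....
  F....
  T..T.

....F
.....
.....
F....
T..T.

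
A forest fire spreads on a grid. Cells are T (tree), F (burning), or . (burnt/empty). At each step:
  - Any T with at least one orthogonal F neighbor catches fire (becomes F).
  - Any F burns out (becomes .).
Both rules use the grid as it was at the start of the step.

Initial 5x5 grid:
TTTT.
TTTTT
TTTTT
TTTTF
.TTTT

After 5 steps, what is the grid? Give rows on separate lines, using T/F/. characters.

Step 1: 3 trees catch fire, 1 burn out
  TTTT.
  TTTTT
  TTTTF
  TTTF.
  .TTTF
Step 2: 4 trees catch fire, 3 burn out
  TTTT.
  TTTTF
  TTTF.
  TTF..
  .TTF.
Step 3: 4 trees catch fire, 4 burn out
  TTTT.
  TTTF.
  TTF..
  TF...
  .TF..
Step 4: 5 trees catch fire, 4 burn out
  TTTF.
  TTF..
  TF...
  F....
  .F...
Step 5: 3 trees catch fire, 5 burn out
  TTF..
  TF...
  F....
  .....
  .....

TTF..
TF...
F....
.....
.....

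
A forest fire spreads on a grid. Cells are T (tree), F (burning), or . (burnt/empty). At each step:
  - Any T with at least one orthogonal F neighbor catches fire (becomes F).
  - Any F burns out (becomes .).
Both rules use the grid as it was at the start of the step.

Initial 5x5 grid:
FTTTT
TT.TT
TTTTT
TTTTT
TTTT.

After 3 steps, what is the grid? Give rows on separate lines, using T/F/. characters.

Step 1: 2 trees catch fire, 1 burn out
  .FTTT
  FT.TT
  TTTTT
  TTTTT
  TTTT.
Step 2: 3 trees catch fire, 2 burn out
  ..FTT
  .F.TT
  FTTTT
  TTTTT
  TTTT.
Step 3: 3 trees catch fire, 3 burn out
  ...FT
  ...TT
  .FTTT
  FTTTT
  TTTT.

...FT
...TT
.FTTT
FTTTT
TTTT.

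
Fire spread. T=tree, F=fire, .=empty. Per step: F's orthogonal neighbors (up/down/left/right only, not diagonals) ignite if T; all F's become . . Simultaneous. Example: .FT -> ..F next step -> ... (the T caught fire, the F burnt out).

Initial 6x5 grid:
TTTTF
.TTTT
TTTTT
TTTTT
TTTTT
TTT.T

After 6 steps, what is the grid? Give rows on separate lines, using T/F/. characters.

Step 1: 2 trees catch fire, 1 burn out
  TTTF.
  .TTTF
  TTTTT
  TTTTT
  TTTTT
  TTT.T
Step 2: 3 trees catch fire, 2 burn out
  TTF..
  .TTF.
  TTTTF
  TTTTT
  TTTTT
  TTT.T
Step 3: 4 trees catch fire, 3 burn out
  TF...
  .TF..
  TTTF.
  TTTTF
  TTTTT
  TTT.T
Step 4: 5 trees catch fire, 4 burn out
  F....
  .F...
  TTF..
  TTTF.
  TTTTF
  TTT.T
Step 5: 4 trees catch fire, 5 burn out
  .....
  .....
  TF...
  TTF..
  TTTF.
  TTT.F
Step 6: 3 trees catch fire, 4 burn out
  .....
  .....
  F....
  TF...
  TTF..
  TTT..

.....
.....
F....
TF...
TTF..
TTT..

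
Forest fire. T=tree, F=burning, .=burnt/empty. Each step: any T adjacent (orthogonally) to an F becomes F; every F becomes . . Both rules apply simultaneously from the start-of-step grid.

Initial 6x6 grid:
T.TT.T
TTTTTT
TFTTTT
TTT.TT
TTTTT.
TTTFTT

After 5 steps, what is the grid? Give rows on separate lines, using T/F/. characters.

Step 1: 7 trees catch fire, 2 burn out
  T.TT.T
  TFTTTT
  F.FTTT
  TFT.TT
  TTTFT.
  TTF.FT
Step 2: 10 trees catch fire, 7 burn out
  T.TT.T
  F.FTTT
  ...FTT
  F.F.TT
  TFF.F.
  TF...F
Step 3: 7 trees catch fire, 10 burn out
  F.FT.T
  ...FTT
  ....FT
  ....FT
  F.....
  F.....
Step 4: 4 trees catch fire, 7 burn out
  ...F.T
  ....FT
  .....F
  .....F
  ......
  ......
Step 5: 1 trees catch fire, 4 burn out
  .....T
  .....F
  ......
  ......
  ......
  ......

.....T
.....F
......
......
......
......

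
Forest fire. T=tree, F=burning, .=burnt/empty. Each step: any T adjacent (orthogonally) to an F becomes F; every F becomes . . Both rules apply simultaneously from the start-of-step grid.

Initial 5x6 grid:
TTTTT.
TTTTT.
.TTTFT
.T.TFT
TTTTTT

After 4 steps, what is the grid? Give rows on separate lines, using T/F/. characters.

Step 1: 6 trees catch fire, 2 burn out
  TTTTT.
  TTTTF.
  .TTF.F
  .T.F.F
  TTTTFT
Step 2: 5 trees catch fire, 6 burn out
  TTTTF.
  TTTF..
  .TF...
  .T....
  TTTF.F
Step 3: 4 trees catch fire, 5 burn out
  TTTF..
  TTF...
  .F....
  .T....
  TTF...
Step 4: 4 trees catch fire, 4 burn out
  TTF...
  TF....
  ......
  .F....
  TF....

TTF...
TF....
......
.F....
TF....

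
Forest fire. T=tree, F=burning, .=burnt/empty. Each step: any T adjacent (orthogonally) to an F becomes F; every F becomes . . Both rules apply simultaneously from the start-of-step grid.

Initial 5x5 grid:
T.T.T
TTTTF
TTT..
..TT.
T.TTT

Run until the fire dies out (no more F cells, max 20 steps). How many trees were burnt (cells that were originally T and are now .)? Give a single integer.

Answer: 15

Derivation:
Step 1: +2 fires, +1 burnt (F count now 2)
Step 2: +1 fires, +2 burnt (F count now 1)
Step 3: +3 fires, +1 burnt (F count now 3)
Step 4: +3 fires, +3 burnt (F count now 3)
Step 5: +4 fires, +3 burnt (F count now 4)
Step 6: +1 fires, +4 burnt (F count now 1)
Step 7: +1 fires, +1 burnt (F count now 1)
Step 8: +0 fires, +1 burnt (F count now 0)
Fire out after step 8
Initially T: 16, now '.': 24
Total burnt (originally-T cells now '.'): 15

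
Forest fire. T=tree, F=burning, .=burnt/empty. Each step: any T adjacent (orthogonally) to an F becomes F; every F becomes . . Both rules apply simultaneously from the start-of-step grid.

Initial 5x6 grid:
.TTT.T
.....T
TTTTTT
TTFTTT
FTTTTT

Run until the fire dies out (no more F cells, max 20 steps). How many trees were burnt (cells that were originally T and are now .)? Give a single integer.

Answer: 18

Derivation:
Step 1: +6 fires, +2 burnt (F count now 6)
Step 2: +5 fires, +6 burnt (F count now 5)
Step 3: +3 fires, +5 burnt (F count now 3)
Step 4: +2 fires, +3 burnt (F count now 2)
Step 5: +1 fires, +2 burnt (F count now 1)
Step 6: +1 fires, +1 burnt (F count now 1)
Step 7: +0 fires, +1 burnt (F count now 0)
Fire out after step 7
Initially T: 21, now '.': 27
Total burnt (originally-T cells now '.'): 18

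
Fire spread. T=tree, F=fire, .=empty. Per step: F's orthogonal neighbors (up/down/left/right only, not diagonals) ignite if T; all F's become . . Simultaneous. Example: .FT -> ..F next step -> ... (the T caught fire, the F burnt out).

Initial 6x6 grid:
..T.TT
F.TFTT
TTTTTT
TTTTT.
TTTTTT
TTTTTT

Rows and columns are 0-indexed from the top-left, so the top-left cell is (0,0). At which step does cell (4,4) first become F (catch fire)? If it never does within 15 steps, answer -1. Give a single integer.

Step 1: cell (4,4)='T' (+4 fires, +2 burnt)
Step 2: cell (4,4)='T' (+8 fires, +4 burnt)
Step 3: cell (4,4)='T' (+7 fires, +8 burnt)
Step 4: cell (4,4)='F' (+5 fires, +7 burnt)
  -> target ignites at step 4
Step 5: cell (4,4)='.' (+4 fires, +5 burnt)
Step 6: cell (4,4)='.' (+1 fires, +4 burnt)
Step 7: cell (4,4)='.' (+0 fires, +1 burnt)
  fire out at step 7

4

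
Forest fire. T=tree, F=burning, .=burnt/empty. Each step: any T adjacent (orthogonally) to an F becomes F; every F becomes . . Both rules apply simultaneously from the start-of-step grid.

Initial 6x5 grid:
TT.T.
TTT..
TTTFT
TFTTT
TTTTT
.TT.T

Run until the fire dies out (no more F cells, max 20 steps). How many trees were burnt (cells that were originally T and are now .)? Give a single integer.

Answer: 21

Derivation:
Step 1: +7 fires, +2 burnt (F count now 7)
Step 2: +8 fires, +7 burnt (F count now 8)
Step 3: +4 fires, +8 burnt (F count now 4)
Step 4: +2 fires, +4 burnt (F count now 2)
Step 5: +0 fires, +2 burnt (F count now 0)
Fire out after step 5
Initially T: 22, now '.': 29
Total burnt (originally-T cells now '.'): 21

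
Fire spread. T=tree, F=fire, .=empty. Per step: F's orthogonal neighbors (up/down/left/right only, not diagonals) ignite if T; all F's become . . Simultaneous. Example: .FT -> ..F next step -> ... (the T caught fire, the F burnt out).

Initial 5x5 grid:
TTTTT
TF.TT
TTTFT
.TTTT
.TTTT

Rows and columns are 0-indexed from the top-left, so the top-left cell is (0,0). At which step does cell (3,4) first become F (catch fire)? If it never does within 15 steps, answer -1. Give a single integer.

Step 1: cell (3,4)='T' (+7 fires, +2 burnt)
Step 2: cell (3,4)='F' (+9 fires, +7 burnt)
  -> target ignites at step 2
Step 3: cell (3,4)='.' (+4 fires, +9 burnt)
Step 4: cell (3,4)='.' (+0 fires, +4 burnt)
  fire out at step 4

2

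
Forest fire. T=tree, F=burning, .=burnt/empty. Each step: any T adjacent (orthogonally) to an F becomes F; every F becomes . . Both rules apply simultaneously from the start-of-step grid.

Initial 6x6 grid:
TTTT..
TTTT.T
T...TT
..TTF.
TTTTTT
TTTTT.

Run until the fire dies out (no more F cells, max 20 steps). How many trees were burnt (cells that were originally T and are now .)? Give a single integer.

Step 1: +3 fires, +1 burnt (F count now 3)
Step 2: +5 fires, +3 burnt (F count now 5)
Step 3: +3 fires, +5 burnt (F count now 3)
Step 4: +2 fires, +3 burnt (F count now 2)
Step 5: +2 fires, +2 burnt (F count now 2)
Step 6: +1 fires, +2 burnt (F count now 1)
Step 7: +0 fires, +1 burnt (F count now 0)
Fire out after step 7
Initially T: 25, now '.': 27
Total burnt (originally-T cells now '.'): 16

Answer: 16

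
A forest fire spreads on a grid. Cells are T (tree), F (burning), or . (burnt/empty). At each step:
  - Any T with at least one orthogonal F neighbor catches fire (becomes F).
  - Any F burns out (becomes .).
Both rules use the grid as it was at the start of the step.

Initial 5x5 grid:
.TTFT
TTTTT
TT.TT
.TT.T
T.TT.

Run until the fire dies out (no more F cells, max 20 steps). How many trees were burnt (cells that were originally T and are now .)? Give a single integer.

Step 1: +3 fires, +1 burnt (F count now 3)
Step 2: +4 fires, +3 burnt (F count now 4)
Step 3: +2 fires, +4 burnt (F count now 2)
Step 4: +3 fires, +2 burnt (F count now 3)
Step 5: +2 fires, +3 burnt (F count now 2)
Step 6: +1 fires, +2 burnt (F count now 1)
Step 7: +1 fires, +1 burnt (F count now 1)
Step 8: +1 fires, +1 burnt (F count now 1)
Step 9: +0 fires, +1 burnt (F count now 0)
Fire out after step 9
Initially T: 18, now '.': 24
Total burnt (originally-T cells now '.'): 17

Answer: 17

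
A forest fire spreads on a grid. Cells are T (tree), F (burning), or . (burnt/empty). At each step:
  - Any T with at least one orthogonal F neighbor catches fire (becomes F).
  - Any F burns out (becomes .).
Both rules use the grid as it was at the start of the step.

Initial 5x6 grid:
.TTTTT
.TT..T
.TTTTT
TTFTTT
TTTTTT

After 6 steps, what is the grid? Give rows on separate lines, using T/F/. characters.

Step 1: 4 trees catch fire, 1 burn out
  .TTTTT
  .TT..T
  .TFTTT
  TF.FTT
  TTFTTT
Step 2: 7 trees catch fire, 4 burn out
  .TTTTT
  .TF..T
  .F.FTT
  F...FT
  TF.FTT
Step 3: 6 trees catch fire, 7 burn out
  .TFTTT
  .F...T
  ....FT
  .....F
  F...FT
Step 4: 4 trees catch fire, 6 burn out
  .F.FTT
  .....T
  .....F
  ......
  .....F
Step 5: 2 trees catch fire, 4 burn out
  ....FT
  .....F
  ......
  ......
  ......
Step 6: 1 trees catch fire, 2 burn out
  .....F
  ......
  ......
  ......
  ......

.....F
......
......
......
......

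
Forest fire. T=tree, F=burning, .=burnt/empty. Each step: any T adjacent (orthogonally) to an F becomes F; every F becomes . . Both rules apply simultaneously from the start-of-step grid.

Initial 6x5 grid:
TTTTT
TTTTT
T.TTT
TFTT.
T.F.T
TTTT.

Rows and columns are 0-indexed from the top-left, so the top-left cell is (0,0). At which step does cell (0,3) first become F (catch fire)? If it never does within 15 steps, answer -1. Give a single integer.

Step 1: cell (0,3)='T' (+3 fires, +2 burnt)
Step 2: cell (0,3)='T' (+6 fires, +3 burnt)
Step 3: cell (0,3)='T' (+4 fires, +6 burnt)
Step 4: cell (0,3)='T' (+5 fires, +4 burnt)
Step 5: cell (0,3)='F' (+3 fires, +5 burnt)
  -> target ignites at step 5
Step 6: cell (0,3)='.' (+1 fires, +3 burnt)
Step 7: cell (0,3)='.' (+0 fires, +1 burnt)
  fire out at step 7

5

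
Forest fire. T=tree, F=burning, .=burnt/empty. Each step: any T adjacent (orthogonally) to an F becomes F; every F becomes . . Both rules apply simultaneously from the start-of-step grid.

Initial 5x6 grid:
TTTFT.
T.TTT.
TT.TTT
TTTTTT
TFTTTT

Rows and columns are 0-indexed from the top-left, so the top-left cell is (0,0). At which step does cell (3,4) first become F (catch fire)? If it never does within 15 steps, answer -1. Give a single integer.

Step 1: cell (3,4)='T' (+6 fires, +2 burnt)
Step 2: cell (3,4)='T' (+8 fires, +6 burnt)
Step 3: cell (3,4)='T' (+5 fires, +8 burnt)
Step 4: cell (3,4)='F' (+4 fires, +5 burnt)
  -> target ignites at step 4
Step 5: cell (3,4)='.' (+1 fires, +4 burnt)
Step 6: cell (3,4)='.' (+0 fires, +1 burnt)
  fire out at step 6

4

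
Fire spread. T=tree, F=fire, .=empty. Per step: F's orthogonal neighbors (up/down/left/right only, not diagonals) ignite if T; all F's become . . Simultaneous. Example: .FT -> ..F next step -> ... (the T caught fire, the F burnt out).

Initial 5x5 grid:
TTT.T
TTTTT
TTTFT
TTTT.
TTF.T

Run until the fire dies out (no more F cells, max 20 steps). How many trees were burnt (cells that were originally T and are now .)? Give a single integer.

Answer: 19

Derivation:
Step 1: +6 fires, +2 burnt (F count now 6)
Step 2: +5 fires, +6 burnt (F count now 5)
Step 3: +5 fires, +5 burnt (F count now 5)
Step 4: +2 fires, +5 burnt (F count now 2)
Step 5: +1 fires, +2 burnt (F count now 1)
Step 6: +0 fires, +1 burnt (F count now 0)
Fire out after step 6
Initially T: 20, now '.': 24
Total burnt (originally-T cells now '.'): 19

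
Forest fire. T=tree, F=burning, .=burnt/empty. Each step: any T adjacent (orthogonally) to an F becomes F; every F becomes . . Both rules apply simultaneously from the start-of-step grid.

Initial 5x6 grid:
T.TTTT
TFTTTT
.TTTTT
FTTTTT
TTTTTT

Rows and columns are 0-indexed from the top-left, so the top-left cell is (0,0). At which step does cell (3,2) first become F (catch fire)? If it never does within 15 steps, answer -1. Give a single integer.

Step 1: cell (3,2)='T' (+5 fires, +2 burnt)
Step 2: cell (3,2)='F' (+6 fires, +5 burnt)
  -> target ignites at step 2
Step 3: cell (3,2)='.' (+5 fires, +6 burnt)
Step 4: cell (3,2)='.' (+5 fires, +5 burnt)
Step 5: cell (3,2)='.' (+4 fires, +5 burnt)
Step 6: cell (3,2)='.' (+1 fires, +4 burnt)
Step 7: cell (3,2)='.' (+0 fires, +1 burnt)
  fire out at step 7

2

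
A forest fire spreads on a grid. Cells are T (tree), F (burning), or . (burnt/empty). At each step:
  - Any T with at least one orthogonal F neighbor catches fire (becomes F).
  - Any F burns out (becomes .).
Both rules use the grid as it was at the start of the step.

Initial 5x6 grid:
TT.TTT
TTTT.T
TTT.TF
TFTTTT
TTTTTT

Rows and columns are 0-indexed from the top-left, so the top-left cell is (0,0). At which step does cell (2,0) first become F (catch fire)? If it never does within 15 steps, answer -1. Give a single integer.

Step 1: cell (2,0)='T' (+7 fires, +2 burnt)
Step 2: cell (2,0)='F' (+9 fires, +7 burnt)
  -> target ignites at step 2
Step 3: cell (2,0)='.' (+6 fires, +9 burnt)
Step 4: cell (2,0)='.' (+3 fires, +6 burnt)
Step 5: cell (2,0)='.' (+0 fires, +3 burnt)
  fire out at step 5

2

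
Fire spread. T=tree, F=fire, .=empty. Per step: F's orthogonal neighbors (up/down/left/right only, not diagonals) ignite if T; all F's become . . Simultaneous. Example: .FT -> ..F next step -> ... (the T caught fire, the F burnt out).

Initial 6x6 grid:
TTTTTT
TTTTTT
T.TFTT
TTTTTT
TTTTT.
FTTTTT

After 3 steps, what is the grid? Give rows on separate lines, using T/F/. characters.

Step 1: 6 trees catch fire, 2 burn out
  TTTTTT
  TTTFTT
  T.F.FT
  TTTFTT
  FTTTT.
  .FTTTT
Step 2: 10 trees catch fire, 6 burn out
  TTTFTT
  TTF.FT
  T....F
  FTF.FT
  .FTFT.
  ..FTTT
Step 3: 10 trees catch fire, 10 burn out
  TTF.FT
  TF...F
  F.....
  .F...F
  ..F.F.
  ...FTT

TTF.FT
TF...F
F.....
.F...F
..F.F.
...FTT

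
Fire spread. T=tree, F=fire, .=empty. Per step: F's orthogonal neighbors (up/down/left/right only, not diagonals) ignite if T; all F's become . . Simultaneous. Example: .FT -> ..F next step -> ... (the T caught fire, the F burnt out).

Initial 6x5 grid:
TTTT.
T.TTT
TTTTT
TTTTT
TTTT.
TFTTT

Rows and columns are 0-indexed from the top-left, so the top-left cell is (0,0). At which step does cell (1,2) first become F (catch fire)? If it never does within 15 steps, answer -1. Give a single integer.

Step 1: cell (1,2)='T' (+3 fires, +1 burnt)
Step 2: cell (1,2)='T' (+4 fires, +3 burnt)
Step 3: cell (1,2)='T' (+5 fires, +4 burnt)
Step 4: cell (1,2)='T' (+3 fires, +5 burnt)
Step 5: cell (1,2)='F' (+4 fires, +3 burnt)
  -> target ignites at step 5
Step 6: cell (1,2)='.' (+4 fires, +4 burnt)
Step 7: cell (1,2)='.' (+3 fires, +4 burnt)
Step 8: cell (1,2)='.' (+0 fires, +3 burnt)
  fire out at step 8

5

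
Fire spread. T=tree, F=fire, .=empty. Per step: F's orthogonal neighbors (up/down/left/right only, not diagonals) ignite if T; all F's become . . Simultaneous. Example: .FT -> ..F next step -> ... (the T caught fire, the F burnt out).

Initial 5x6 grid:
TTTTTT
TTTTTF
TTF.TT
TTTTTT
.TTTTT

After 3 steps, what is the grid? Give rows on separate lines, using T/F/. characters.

Step 1: 6 trees catch fire, 2 burn out
  TTTTTF
  TTFTF.
  TF..TF
  TTFTTT
  .TTTTT
Step 2: 10 trees catch fire, 6 burn out
  TTFTF.
  TF.F..
  F...F.
  TF.FTF
  .TFTTT
Step 3: 8 trees catch fire, 10 burn out
  TF.F..
  F.....
  ......
  F...F.
  .F.FTF

TF.F..
F.....
......
F...F.
.F.FTF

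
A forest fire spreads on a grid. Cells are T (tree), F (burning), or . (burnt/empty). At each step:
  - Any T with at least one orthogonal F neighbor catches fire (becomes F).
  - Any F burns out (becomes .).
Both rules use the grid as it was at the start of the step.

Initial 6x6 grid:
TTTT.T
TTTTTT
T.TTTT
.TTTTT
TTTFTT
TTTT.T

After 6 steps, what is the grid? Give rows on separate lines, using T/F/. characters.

Step 1: 4 trees catch fire, 1 burn out
  TTTT.T
  TTTTTT
  T.TTTT
  .TTFTT
  TTF.FT
  TTTF.T
Step 2: 6 trees catch fire, 4 burn out
  TTTT.T
  TTTTTT
  T.TFTT
  .TF.FT
  TF...F
  TTF..T
Step 3: 8 trees catch fire, 6 burn out
  TTTT.T
  TTTFTT
  T.F.FT
  .F...F
  F.....
  TF...F
Step 4: 5 trees catch fire, 8 burn out
  TTTF.T
  TTF.FT
  T....F
  ......
  ......
  F.....
Step 5: 3 trees catch fire, 5 burn out
  TTF..T
  TF...F
  T.....
  ......
  ......
  ......
Step 6: 3 trees catch fire, 3 burn out
  TF...F
  F.....
  T.....
  ......
  ......
  ......

TF...F
F.....
T.....
......
......
......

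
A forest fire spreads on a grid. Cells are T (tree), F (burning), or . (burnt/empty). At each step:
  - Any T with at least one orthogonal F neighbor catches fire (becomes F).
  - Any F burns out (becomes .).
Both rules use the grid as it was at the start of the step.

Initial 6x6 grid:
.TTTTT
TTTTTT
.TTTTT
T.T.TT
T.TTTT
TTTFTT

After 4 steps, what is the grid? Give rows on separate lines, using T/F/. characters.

Step 1: 3 trees catch fire, 1 burn out
  .TTTTT
  TTTTTT
  .TTTTT
  T.T.TT
  T.TFTT
  TTF.FT
Step 2: 4 trees catch fire, 3 burn out
  .TTTTT
  TTTTTT
  .TTTTT
  T.T.TT
  T.F.FT
  TF...F
Step 3: 4 trees catch fire, 4 burn out
  .TTTTT
  TTTTTT
  .TTTTT
  T.F.FT
  T....F
  F.....
Step 4: 4 trees catch fire, 4 burn out
  .TTTTT
  TTTTTT
  .TFTFT
  T....F
  F.....
  ......

.TTTTT
TTTTTT
.TFTFT
T....F
F.....
......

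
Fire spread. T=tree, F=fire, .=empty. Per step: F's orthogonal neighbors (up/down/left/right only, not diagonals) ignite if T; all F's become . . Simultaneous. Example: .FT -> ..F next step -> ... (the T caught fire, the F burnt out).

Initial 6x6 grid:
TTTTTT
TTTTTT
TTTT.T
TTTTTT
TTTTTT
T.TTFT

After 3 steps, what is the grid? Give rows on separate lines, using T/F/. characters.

Step 1: 3 trees catch fire, 1 burn out
  TTTTTT
  TTTTTT
  TTTT.T
  TTTTTT
  TTTTFT
  T.TF.F
Step 2: 4 trees catch fire, 3 burn out
  TTTTTT
  TTTTTT
  TTTT.T
  TTTTFT
  TTTF.F
  T.F...
Step 3: 3 trees catch fire, 4 burn out
  TTTTTT
  TTTTTT
  TTTT.T
  TTTF.F
  TTF...
  T.....

TTTTTT
TTTTTT
TTTT.T
TTTF.F
TTF...
T.....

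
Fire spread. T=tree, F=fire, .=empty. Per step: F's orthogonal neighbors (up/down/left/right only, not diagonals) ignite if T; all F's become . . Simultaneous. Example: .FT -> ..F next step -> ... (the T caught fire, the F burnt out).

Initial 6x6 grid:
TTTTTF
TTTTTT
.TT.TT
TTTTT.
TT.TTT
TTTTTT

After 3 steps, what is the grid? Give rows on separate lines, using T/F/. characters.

Step 1: 2 trees catch fire, 1 burn out
  TTTTF.
  TTTTTF
  .TT.TT
  TTTTT.
  TT.TTT
  TTTTTT
Step 2: 3 trees catch fire, 2 burn out
  TTTF..
  TTTTF.
  .TT.TF
  TTTTT.
  TT.TTT
  TTTTTT
Step 3: 3 trees catch fire, 3 burn out
  TTF...
  TTTF..
  .TT.F.
  TTTTT.
  TT.TTT
  TTTTTT

TTF...
TTTF..
.TT.F.
TTTTT.
TT.TTT
TTTTTT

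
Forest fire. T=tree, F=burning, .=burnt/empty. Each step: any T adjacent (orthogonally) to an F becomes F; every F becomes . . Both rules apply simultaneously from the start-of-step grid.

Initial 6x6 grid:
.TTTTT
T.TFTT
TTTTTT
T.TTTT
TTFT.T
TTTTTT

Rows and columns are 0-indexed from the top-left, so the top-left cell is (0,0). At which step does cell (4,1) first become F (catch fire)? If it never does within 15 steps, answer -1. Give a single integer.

Step 1: cell (4,1)='F' (+8 fires, +2 burnt)
  -> target ignites at step 1
Step 2: cell (4,1)='.' (+9 fires, +8 burnt)
Step 3: cell (4,1)='.' (+8 fires, +9 burnt)
Step 4: cell (4,1)='.' (+3 fires, +8 burnt)
Step 5: cell (4,1)='.' (+2 fires, +3 burnt)
Step 6: cell (4,1)='.' (+0 fires, +2 burnt)
  fire out at step 6

1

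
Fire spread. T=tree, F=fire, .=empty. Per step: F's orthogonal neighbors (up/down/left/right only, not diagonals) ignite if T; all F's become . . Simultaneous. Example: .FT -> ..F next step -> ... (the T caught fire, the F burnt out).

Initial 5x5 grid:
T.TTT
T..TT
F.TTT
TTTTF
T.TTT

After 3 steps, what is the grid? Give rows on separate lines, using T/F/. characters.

Step 1: 5 trees catch fire, 2 burn out
  T.TTT
  F..TT
  ..TTF
  FTTF.
  T.TTF
Step 2: 7 trees catch fire, 5 burn out
  F.TTT
  ...TF
  ..TF.
  .FF..
  F.TF.
Step 3: 4 trees catch fire, 7 burn out
  ..TTF
  ...F.
  ..F..
  .....
  ..F..

..TTF
...F.
..F..
.....
..F..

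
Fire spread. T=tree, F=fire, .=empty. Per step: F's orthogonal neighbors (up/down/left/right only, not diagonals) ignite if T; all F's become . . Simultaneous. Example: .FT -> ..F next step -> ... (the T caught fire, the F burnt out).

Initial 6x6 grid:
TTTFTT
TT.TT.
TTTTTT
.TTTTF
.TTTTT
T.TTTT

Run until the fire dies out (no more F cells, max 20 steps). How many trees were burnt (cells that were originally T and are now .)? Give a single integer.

Step 1: +6 fires, +2 burnt (F count now 6)
Step 2: +8 fires, +6 burnt (F count now 8)
Step 3: +6 fires, +8 burnt (F count now 6)
Step 4: +5 fires, +6 burnt (F count now 5)
Step 5: +3 fires, +5 burnt (F count now 3)
Step 6: +0 fires, +3 burnt (F count now 0)
Fire out after step 6
Initially T: 29, now '.': 35
Total burnt (originally-T cells now '.'): 28

Answer: 28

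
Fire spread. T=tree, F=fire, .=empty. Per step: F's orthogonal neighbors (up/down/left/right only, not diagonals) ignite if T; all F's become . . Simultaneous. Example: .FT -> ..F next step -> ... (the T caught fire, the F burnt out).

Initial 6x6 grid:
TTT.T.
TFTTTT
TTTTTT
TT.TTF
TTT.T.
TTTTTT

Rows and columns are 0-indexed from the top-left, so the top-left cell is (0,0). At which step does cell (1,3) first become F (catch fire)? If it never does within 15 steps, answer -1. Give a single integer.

Step 1: cell (1,3)='T' (+6 fires, +2 burnt)
Step 2: cell (1,3)='F' (+10 fires, +6 burnt)
  -> target ignites at step 2
Step 3: cell (1,3)='.' (+5 fires, +10 burnt)
Step 4: cell (1,3)='.' (+6 fires, +5 burnt)
Step 5: cell (1,3)='.' (+2 fires, +6 burnt)
Step 6: cell (1,3)='.' (+0 fires, +2 burnt)
  fire out at step 6

2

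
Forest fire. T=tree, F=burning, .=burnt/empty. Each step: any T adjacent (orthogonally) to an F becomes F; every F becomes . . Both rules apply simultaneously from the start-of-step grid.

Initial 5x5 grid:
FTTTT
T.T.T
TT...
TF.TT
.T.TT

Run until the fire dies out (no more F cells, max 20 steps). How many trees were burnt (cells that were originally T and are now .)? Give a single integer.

Answer: 11

Derivation:
Step 1: +5 fires, +2 burnt (F count now 5)
Step 2: +2 fires, +5 burnt (F count now 2)
Step 3: +2 fires, +2 burnt (F count now 2)
Step 4: +1 fires, +2 burnt (F count now 1)
Step 5: +1 fires, +1 burnt (F count now 1)
Step 6: +0 fires, +1 burnt (F count now 0)
Fire out after step 6
Initially T: 15, now '.': 21
Total burnt (originally-T cells now '.'): 11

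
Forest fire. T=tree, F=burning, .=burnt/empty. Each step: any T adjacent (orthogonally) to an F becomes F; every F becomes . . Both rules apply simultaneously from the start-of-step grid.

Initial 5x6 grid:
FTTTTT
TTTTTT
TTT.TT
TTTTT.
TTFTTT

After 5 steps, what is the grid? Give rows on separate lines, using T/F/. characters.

Step 1: 5 trees catch fire, 2 burn out
  .FTTTT
  FTTTTT
  TTT.TT
  TTFTT.
  TF.FTT
Step 2: 8 trees catch fire, 5 burn out
  ..FTTT
  .FTTTT
  FTF.TT
  TF.FT.
  F...FT
Step 3: 6 trees catch fire, 8 burn out
  ...FTT
  ..FTTT
  .F..TT
  F...F.
  .....F
Step 4: 3 trees catch fire, 6 burn out
  ....FT
  ...FTT
  ....FT
  ......
  ......
Step 5: 3 trees catch fire, 3 burn out
  .....F
  ....FT
  .....F
  ......
  ......

.....F
....FT
.....F
......
......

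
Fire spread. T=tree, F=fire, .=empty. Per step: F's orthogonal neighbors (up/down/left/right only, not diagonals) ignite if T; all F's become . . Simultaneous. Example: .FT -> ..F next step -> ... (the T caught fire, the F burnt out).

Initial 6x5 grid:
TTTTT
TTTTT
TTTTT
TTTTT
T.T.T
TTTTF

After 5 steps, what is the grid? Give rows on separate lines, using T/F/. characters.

Step 1: 2 trees catch fire, 1 burn out
  TTTTT
  TTTTT
  TTTTT
  TTTTT
  T.T.F
  TTTF.
Step 2: 2 trees catch fire, 2 burn out
  TTTTT
  TTTTT
  TTTTT
  TTTTF
  T.T..
  TTF..
Step 3: 4 trees catch fire, 2 burn out
  TTTTT
  TTTTT
  TTTTF
  TTTF.
  T.F..
  TF...
Step 4: 4 trees catch fire, 4 burn out
  TTTTT
  TTTTF
  TTTF.
  TTF..
  T....
  F....
Step 5: 5 trees catch fire, 4 burn out
  TTTTF
  TTTF.
  TTF..
  TF...
  F....
  .....

TTTTF
TTTF.
TTF..
TF...
F....
.....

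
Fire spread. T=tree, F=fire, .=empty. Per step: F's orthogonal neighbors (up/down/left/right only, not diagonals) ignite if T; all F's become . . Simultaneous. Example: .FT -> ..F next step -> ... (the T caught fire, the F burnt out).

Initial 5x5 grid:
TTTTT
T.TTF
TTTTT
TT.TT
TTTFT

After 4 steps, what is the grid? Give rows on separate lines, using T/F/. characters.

Step 1: 6 trees catch fire, 2 burn out
  TTTTF
  T.TF.
  TTTTF
  TT.FT
  TTF.F
Step 2: 5 trees catch fire, 6 burn out
  TTTF.
  T.F..
  TTTF.
  TT..F
  TF...
Step 3: 4 trees catch fire, 5 burn out
  TTF..
  T....
  TTF..
  TF...
  F....
Step 4: 3 trees catch fire, 4 burn out
  TF...
  T....
  TF...
  F....
  .....

TF...
T....
TF...
F....
.....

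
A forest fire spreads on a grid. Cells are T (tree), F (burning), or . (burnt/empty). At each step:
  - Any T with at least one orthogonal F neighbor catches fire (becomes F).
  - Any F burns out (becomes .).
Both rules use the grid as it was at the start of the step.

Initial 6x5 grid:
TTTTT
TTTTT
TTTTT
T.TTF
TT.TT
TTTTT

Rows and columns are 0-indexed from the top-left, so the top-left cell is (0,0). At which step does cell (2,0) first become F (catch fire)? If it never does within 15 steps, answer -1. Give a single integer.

Step 1: cell (2,0)='T' (+3 fires, +1 burnt)
Step 2: cell (2,0)='T' (+5 fires, +3 burnt)
Step 3: cell (2,0)='T' (+4 fires, +5 burnt)
Step 4: cell (2,0)='T' (+4 fires, +4 burnt)
Step 5: cell (2,0)='F' (+4 fires, +4 burnt)
  -> target ignites at step 5
Step 6: cell (2,0)='.' (+5 fires, +4 burnt)
Step 7: cell (2,0)='.' (+2 fires, +5 burnt)
Step 8: cell (2,0)='.' (+0 fires, +2 burnt)
  fire out at step 8

5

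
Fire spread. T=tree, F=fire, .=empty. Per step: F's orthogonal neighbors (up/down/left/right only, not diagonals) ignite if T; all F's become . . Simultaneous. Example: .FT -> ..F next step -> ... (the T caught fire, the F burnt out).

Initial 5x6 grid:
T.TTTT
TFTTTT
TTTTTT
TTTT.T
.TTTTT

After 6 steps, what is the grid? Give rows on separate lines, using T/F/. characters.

Step 1: 3 trees catch fire, 1 burn out
  T.TTTT
  F.FTTT
  TFTTTT
  TTTT.T
  .TTTTT
Step 2: 6 trees catch fire, 3 burn out
  F.FTTT
  ...FTT
  F.FTTT
  TFTT.T
  .TTTTT
Step 3: 6 trees catch fire, 6 burn out
  ...FTT
  ....FT
  ...FTT
  F.FT.T
  .FTTTT
Step 4: 5 trees catch fire, 6 burn out
  ....FT
  .....F
  ....FT
  ...F.T
  ..FTTT
Step 5: 3 trees catch fire, 5 burn out
  .....F
  ......
  .....F
  .....T
  ...FTT
Step 6: 2 trees catch fire, 3 burn out
  ......
  ......
  ......
  .....F
  ....FT

......
......
......
.....F
....FT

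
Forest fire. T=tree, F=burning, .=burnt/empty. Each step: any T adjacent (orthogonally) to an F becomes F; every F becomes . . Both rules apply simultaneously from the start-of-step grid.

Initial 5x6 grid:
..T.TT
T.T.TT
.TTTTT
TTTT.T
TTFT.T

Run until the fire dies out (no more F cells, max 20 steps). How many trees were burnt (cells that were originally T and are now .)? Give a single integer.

Step 1: +3 fires, +1 burnt (F count now 3)
Step 2: +4 fires, +3 burnt (F count now 4)
Step 3: +4 fires, +4 burnt (F count now 4)
Step 4: +2 fires, +4 burnt (F count now 2)
Step 5: +2 fires, +2 burnt (F count now 2)
Step 6: +3 fires, +2 burnt (F count now 3)
Step 7: +2 fires, +3 burnt (F count now 2)
Step 8: +0 fires, +2 burnt (F count now 0)
Fire out after step 8
Initially T: 21, now '.': 29
Total burnt (originally-T cells now '.'): 20

Answer: 20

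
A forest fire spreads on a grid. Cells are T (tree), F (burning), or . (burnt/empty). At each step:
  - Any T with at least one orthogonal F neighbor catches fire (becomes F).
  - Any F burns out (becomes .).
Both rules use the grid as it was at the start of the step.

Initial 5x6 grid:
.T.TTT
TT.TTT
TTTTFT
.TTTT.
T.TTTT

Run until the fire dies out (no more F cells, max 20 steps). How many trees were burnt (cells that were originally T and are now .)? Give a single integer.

Step 1: +4 fires, +1 burnt (F count now 4)
Step 2: +6 fires, +4 burnt (F count now 6)
Step 3: +6 fires, +6 burnt (F count now 6)
Step 4: +4 fires, +6 burnt (F count now 4)
Step 5: +2 fires, +4 burnt (F count now 2)
Step 6: +0 fires, +2 burnt (F count now 0)
Fire out after step 6
Initially T: 23, now '.': 29
Total burnt (originally-T cells now '.'): 22

Answer: 22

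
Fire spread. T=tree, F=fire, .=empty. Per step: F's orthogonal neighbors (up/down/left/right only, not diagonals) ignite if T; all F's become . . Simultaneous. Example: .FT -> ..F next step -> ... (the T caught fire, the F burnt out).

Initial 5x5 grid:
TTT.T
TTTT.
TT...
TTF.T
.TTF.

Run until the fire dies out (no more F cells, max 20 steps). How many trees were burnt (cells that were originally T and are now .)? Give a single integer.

Step 1: +2 fires, +2 burnt (F count now 2)
Step 2: +3 fires, +2 burnt (F count now 3)
Step 3: +2 fires, +3 burnt (F count now 2)
Step 4: +3 fires, +2 burnt (F count now 3)
Step 5: +3 fires, +3 burnt (F count now 3)
Step 6: +0 fires, +3 burnt (F count now 0)
Fire out after step 6
Initially T: 15, now '.': 23
Total burnt (originally-T cells now '.'): 13

Answer: 13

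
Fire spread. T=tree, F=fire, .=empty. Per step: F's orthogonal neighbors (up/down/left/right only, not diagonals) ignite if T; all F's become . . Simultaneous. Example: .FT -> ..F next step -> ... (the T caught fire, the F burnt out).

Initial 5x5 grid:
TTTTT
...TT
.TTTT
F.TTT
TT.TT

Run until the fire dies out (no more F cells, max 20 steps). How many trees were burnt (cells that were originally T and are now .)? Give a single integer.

Answer: 2

Derivation:
Step 1: +1 fires, +1 burnt (F count now 1)
Step 2: +1 fires, +1 burnt (F count now 1)
Step 3: +0 fires, +1 burnt (F count now 0)
Fire out after step 3
Initially T: 18, now '.': 9
Total burnt (originally-T cells now '.'): 2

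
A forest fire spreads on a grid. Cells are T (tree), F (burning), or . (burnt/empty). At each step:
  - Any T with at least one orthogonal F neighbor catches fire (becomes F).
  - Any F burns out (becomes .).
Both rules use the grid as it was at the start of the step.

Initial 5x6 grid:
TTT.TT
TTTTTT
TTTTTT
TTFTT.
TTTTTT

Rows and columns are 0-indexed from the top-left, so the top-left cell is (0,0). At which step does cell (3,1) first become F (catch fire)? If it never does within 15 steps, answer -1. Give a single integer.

Step 1: cell (3,1)='F' (+4 fires, +1 burnt)
  -> target ignites at step 1
Step 2: cell (3,1)='.' (+7 fires, +4 burnt)
Step 3: cell (3,1)='.' (+7 fires, +7 burnt)
Step 4: cell (3,1)='.' (+5 fires, +7 burnt)
Step 5: cell (3,1)='.' (+3 fires, +5 burnt)
Step 6: cell (3,1)='.' (+1 fires, +3 burnt)
Step 7: cell (3,1)='.' (+0 fires, +1 burnt)
  fire out at step 7

1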